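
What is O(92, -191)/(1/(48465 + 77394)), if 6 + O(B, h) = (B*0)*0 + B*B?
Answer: 1064515422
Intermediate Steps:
O(B, h) = -6 + B² (O(B, h) = -6 + ((B*0)*0 + B*B) = -6 + (0*0 + B²) = -6 + (0 + B²) = -6 + B²)
O(92, -191)/(1/(48465 + 77394)) = (-6 + 92²)/(1/(48465 + 77394)) = (-6 + 8464)/(1/125859) = 8458/(1/125859) = 8458*125859 = 1064515422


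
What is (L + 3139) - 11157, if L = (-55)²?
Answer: -4993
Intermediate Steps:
L = 3025
(L + 3139) - 11157 = (3025 + 3139) - 11157 = 6164 - 11157 = -4993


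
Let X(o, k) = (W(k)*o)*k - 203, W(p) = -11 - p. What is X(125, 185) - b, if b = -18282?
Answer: -4514421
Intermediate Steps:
X(o, k) = -203 + k*o*(-11 - k) (X(o, k) = ((-11 - k)*o)*k - 203 = (o*(-11 - k))*k - 203 = k*o*(-11 - k) - 203 = -203 + k*o*(-11 - k))
X(125, 185) - b = (-203 - 1*185*125*(11 + 185)) - 1*(-18282) = (-203 - 1*185*125*196) + 18282 = (-203 - 4532500) + 18282 = -4532703 + 18282 = -4514421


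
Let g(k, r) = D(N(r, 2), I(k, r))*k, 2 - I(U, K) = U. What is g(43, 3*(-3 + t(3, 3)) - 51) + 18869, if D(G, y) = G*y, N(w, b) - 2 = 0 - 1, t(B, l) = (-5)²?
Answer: 17106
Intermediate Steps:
t(B, l) = 25
N(w, b) = 1 (N(w, b) = 2 + (0 - 1) = 2 - 1 = 1)
I(U, K) = 2 - U
g(k, r) = k*(2 - k) (g(k, r) = (1*(2 - k))*k = (2 - k)*k = k*(2 - k))
g(43, 3*(-3 + t(3, 3)) - 51) + 18869 = 43*(2 - 1*43) + 18869 = 43*(2 - 43) + 18869 = 43*(-41) + 18869 = -1763 + 18869 = 17106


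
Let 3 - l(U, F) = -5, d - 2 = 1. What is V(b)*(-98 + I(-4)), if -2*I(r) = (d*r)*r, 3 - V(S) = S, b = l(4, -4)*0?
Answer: -366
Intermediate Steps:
d = 3 (d = 2 + 1 = 3)
l(U, F) = 8 (l(U, F) = 3 - 1*(-5) = 3 + 5 = 8)
b = 0 (b = 8*0 = 0)
V(S) = 3 - S
I(r) = -3*r²/2 (I(r) = -3*r*r/2 = -3*r²/2)
V(b)*(-98 + I(-4)) = (3 - 1*0)*(-98 - 3/2*(-4)²) = (3 + 0)*(-98 - 3/2*16) = 3*(-98 - 24) = 3*(-122) = -366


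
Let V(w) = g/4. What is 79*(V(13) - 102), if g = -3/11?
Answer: -354789/44 ≈ -8063.4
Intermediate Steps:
g = -3/11 (g = -3*1/11 = -3/11 ≈ -0.27273)
V(w) = -3/44 (V(w) = -3/11/4 = -3/11*1/4 = -3/44)
79*(V(13) - 102) = 79*(-3/44 - 102) = 79*(-4491/44) = -354789/44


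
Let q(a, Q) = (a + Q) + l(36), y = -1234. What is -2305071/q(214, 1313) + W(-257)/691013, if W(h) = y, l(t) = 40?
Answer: -1592835960601/1082817371 ≈ -1471.0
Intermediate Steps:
W(h) = -1234
q(a, Q) = 40 + Q + a (q(a, Q) = (a + Q) + 40 = (Q + a) + 40 = 40 + Q + a)
-2305071/q(214, 1313) + W(-257)/691013 = -2305071/(40 + 1313 + 214) - 1234/691013 = -2305071/1567 - 1234*1/691013 = -2305071*1/1567 - 1234/691013 = -2305071/1567 - 1234/691013 = -1592835960601/1082817371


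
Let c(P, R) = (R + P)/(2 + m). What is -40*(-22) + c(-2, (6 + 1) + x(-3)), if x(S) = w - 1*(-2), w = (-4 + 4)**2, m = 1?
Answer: 2647/3 ≈ 882.33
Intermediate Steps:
w = 0 (w = 0**2 = 0)
x(S) = 2 (x(S) = 0 - 1*(-2) = 0 + 2 = 2)
c(P, R) = P/3 + R/3 (c(P, R) = (R + P)/(2 + 1) = (P + R)/3 = (P + R)*(1/3) = P/3 + R/3)
-40*(-22) + c(-2, (6 + 1) + x(-3)) = -40*(-22) + ((1/3)*(-2) + ((6 + 1) + 2)/3) = 880 + (-2/3 + (7 + 2)/3) = 880 + (-2/3 + (1/3)*9) = 880 + (-2/3 + 3) = 880 + 7/3 = 2647/3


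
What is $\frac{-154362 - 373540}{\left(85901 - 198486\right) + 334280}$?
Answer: $- \frac{527902}{221695} \approx -2.3812$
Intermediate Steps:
$\frac{-154362 - 373540}{\left(85901 - 198486\right) + 334280} = - \frac{527902}{-112585 + 334280} = - \frac{527902}{221695}$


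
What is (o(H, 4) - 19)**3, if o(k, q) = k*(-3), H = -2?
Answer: -2197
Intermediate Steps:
o(k, q) = -3*k
(o(H, 4) - 19)**3 = (-3*(-2) - 19)**3 = (6 - 19)**3 = (-13)**3 = -2197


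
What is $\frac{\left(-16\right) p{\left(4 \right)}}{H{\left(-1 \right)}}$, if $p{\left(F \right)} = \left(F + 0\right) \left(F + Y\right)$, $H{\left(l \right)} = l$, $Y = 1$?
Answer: $320$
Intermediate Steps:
$p{\left(F \right)} = F \left(1 + F\right)$ ($p{\left(F \right)} = \left(F + 0\right) \left(F + 1\right) = F \left(1 + F\right)$)
$\frac{\left(-16\right) p{\left(4 \right)}}{H{\left(-1 \right)}} = \frac{\left(-16\right) 4 \left(1 + 4\right)}{-1} = - 16 \cdot 4 \cdot 5 \left(-1\right) = \left(-16\right) 20 \left(-1\right) = \left(-320\right) \left(-1\right) = 320$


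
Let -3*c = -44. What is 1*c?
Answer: 44/3 ≈ 14.667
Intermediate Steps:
c = 44/3 (c = -⅓*(-44) = 44/3 ≈ 14.667)
1*c = 1*(44/3) = 44/3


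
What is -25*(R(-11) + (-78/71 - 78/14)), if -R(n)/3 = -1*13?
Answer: -401700/497 ≈ -808.25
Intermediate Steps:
R(n) = 39 (R(n) = -(-3)*13 = -3*(-13) = 39)
-25*(R(-11) + (-78/71 - 78/14)) = -25*(39 + (-78/71 - 78/14)) = -25*(39 + (-78*1/71 - 78*1/14)) = -25*(39 + (-78/71 - 39/7)) = -25*(39 - 3315/497) = -25*16068/497 = -401700/497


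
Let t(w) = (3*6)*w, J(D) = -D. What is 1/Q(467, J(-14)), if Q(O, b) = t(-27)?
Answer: -1/486 ≈ -0.0020576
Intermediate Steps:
t(w) = 18*w
Q(O, b) = -486 (Q(O, b) = 18*(-27) = -486)
1/Q(467, J(-14)) = 1/(-486) = -1/486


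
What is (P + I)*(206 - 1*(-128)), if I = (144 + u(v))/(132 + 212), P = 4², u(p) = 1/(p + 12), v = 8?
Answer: 438709/80 ≈ 5483.9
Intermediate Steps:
u(p) = 1/(12 + p)
P = 16
I = 67/160 (I = (144 + 1/(12 + 8))/(132 + 212) = (144 + 1/20)/344 = (144 + 1/20)*(1/344) = (2881/20)*(1/344) = 67/160 ≈ 0.41875)
(P + I)*(206 - 1*(-128)) = (16 + 67/160)*(206 - 1*(-128)) = 2627*(206 + 128)/160 = (2627/160)*334 = 438709/80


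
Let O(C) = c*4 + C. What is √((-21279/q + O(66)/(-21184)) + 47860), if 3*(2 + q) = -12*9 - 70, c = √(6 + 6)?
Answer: √(178813857583714 - 1400792*√3)/60904 ≈ 219.56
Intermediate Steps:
c = 2*√3 (c = √12 = 2*√3 ≈ 3.4641)
q = -184/3 (q = -2 + (-12*9 - 70)/3 = -2 + (-108 - 70)/3 = -2 + (⅓)*(-178) = -2 - 178/3 = -184/3 ≈ -61.333)
O(C) = C + 8*√3 (O(C) = (2*√3)*4 + C = 8*√3 + C = C + 8*√3)
√((-21279/q + O(66)/(-21184)) + 47860) = √((-21279/(-184/3) + (66 + 8*√3)/(-21184)) + 47860) = √((-21279*(-3/184) + (66 + 8*√3)*(-1/21184)) + 47860) = √((63837/184 + (-33/10592 - √3/2648)) + 47860) = √((84519429/243616 - √3/2648) + 47860) = √(11743981189/243616 - √3/2648)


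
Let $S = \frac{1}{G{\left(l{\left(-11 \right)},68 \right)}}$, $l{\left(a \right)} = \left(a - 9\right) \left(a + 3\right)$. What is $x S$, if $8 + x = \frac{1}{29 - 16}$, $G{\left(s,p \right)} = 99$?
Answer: $- \frac{103}{1287} \approx -0.080031$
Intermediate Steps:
$l{\left(a \right)} = \left(-9 + a\right) \left(3 + a\right)$
$x = - \frac{103}{13}$ ($x = -8 + \frac{1}{29 - 16} = -8 + \frac{1}{13} = - \frac{103}{13} \approx -7.9231$)
$S = \frac{1}{99} \approx 0.010101$
$x S = \left(- \frac{103}{13}\right) \frac{1}{99} = - \frac{103}{1287}$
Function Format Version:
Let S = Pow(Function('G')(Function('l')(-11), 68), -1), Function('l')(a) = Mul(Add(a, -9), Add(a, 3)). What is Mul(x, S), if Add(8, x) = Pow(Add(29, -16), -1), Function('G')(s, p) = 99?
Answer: Rational(-103, 1287) ≈ -0.080031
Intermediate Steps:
Function('l')(a) = Mul(Add(-9, a), Add(3, a))
x = Rational(-103, 13) (x = Add(-8, Pow(Add(29, -16), -1)) = Add(-8, Pow(13, -1)) = Add(-8, Rational(1, 13)) = Rational(-103, 13) ≈ -7.9231)
S = Rational(1, 99) (S = Pow(99, -1) = Rational(1, 99) ≈ 0.010101)
Mul(x, S) = Mul(Rational(-103, 13), Rational(1, 99)) = Rational(-103, 1287)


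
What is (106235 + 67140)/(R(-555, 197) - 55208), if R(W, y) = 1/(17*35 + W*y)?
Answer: -18852797500/6003317921 ≈ -3.1404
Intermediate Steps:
R(W, y) = 1/(595 + W*y)
(106235 + 67140)/(R(-555, 197) - 55208) = (106235 + 67140)/(1/(595 - 555*197) - 55208) = 173375/(1/(595 - 109335) - 55208) = 173375/(1/(-108740) - 55208) = 173375/(-1/108740 - 55208) = 173375/(-6003317921/108740) = 173375*(-108740/6003317921) = -18852797500/6003317921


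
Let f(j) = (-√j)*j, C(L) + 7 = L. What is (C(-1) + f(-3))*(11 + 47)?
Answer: -464 + 174*I*√3 ≈ -464.0 + 301.38*I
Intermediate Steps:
C(L) = -7 + L
f(j) = -j^(3/2)
(C(-1) + f(-3))*(11 + 47) = ((-7 - 1) - (-3)^(3/2))*(11 + 47) = (-8 - (-3)*I*√3)*58 = (-8 + 3*I*√3)*58 = -464 + 174*I*√3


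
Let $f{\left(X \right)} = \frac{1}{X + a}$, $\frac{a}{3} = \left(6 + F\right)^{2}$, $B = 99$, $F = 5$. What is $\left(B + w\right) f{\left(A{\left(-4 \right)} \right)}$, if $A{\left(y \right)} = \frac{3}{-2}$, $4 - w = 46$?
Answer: $\frac{38}{241} \approx 0.15768$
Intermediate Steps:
$w = -42$ ($w = 4 - 46 = -42$)
$a = 363$ ($a = 3 \left(6 + 5\right)^{2} = 3 \cdot 11^{2} = 3 \cdot 121 = 363$)
$A{\left(y \right)} = - \frac{3}{2}$ ($A{\left(y \right)} = 3 \left(- \frac{1}{2}\right) = - \frac{3}{2}$)
$f{\left(X \right)} = \frac{1}{363 + X}$ ($f{\left(X \right)} = \frac{1}{X + 363} = \frac{1}{363 + X}$)
$\left(B + w\right) f{\left(A{\left(-4 \right)} \right)} = \frac{99 - 42}{363 - \frac{3}{2}} = \frac{57}{\frac{723}{2}} = 57 \cdot \frac{2}{723} = \frac{38}{241}$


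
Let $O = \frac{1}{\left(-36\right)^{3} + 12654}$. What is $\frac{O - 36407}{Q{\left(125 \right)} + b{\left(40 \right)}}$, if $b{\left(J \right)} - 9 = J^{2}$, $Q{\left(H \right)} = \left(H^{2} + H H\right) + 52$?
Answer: $- \frac{1237910815}{1119039822} \approx -1.1062$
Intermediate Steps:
$Q{\left(H \right)} = 52 + 2 H^{2}$ ($Q{\left(H \right)} = \left(H^{2} + H^{2}\right) + 52 = 2 H^{2} + 52 = 52 + 2 H^{2}$)
$b{\left(J \right)} = 9 + J^{2}$
$O = - \frac{1}{34002}$ ($O = \frac{1}{-46656 + 12654} = \frac{1}{-34002} = - \frac{1}{34002} \approx -2.941 \cdot 10^{-5}$)
$\frac{O - 36407}{Q{\left(125 \right)} + b{\left(40 \right)}} = \frac{- \frac{1}{34002} - 36407}{\left(52 + 2 \cdot 125^{2}\right) + \left(9 + 40^{2}\right)} = - \frac{1237910815}{34002 \left(\left(52 + 2 \cdot 15625\right) + \left(9 + 1600\right)\right)} = - \frac{1237910815}{34002 \left(\left(52 + 31250\right) + 1609\right)} = - \frac{1237910815}{34002 \left(31302 + 1609\right)} = - \frac{1237910815}{34002 \cdot 32911} = \left(- \frac{1237910815}{34002}\right) \frac{1}{32911} = - \frac{1237910815}{1119039822}$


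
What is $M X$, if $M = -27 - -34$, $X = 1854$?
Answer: $12978$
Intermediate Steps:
$M = 7$ ($M = -27 + 34 = 7$)
$M X = 7 \cdot 1854 = 12978$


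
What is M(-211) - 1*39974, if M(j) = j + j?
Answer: -40396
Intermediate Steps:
M(j) = 2*j
M(-211) - 1*39974 = 2*(-211) - 1*39974 = -422 - 39974 = -40396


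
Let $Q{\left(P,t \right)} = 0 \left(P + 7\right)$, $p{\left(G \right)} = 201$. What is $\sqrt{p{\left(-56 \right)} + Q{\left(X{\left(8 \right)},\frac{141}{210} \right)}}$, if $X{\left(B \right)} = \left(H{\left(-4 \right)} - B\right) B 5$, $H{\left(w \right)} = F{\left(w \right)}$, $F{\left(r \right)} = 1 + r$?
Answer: $\sqrt{201} \approx 14.177$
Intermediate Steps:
$H{\left(w \right)} = 1 + w$
$X{\left(B \right)} = 5 B \left(-3 - B\right)$ ($X{\left(B \right)} = \left(\left(1 - 4\right) - B\right) B 5 = \left(-3 - B\right) B 5 = B \left(-3 - B\right) 5 = 5 B \left(-3 - B\right)$)
$Q{\left(P,t \right)} = 0$ ($Q{\left(P,t \right)} = 0 \left(7 + P\right) = 0$)
$\sqrt{p{\left(-56 \right)} + Q{\left(X{\left(8 \right)},\frac{141}{210} \right)}} = \sqrt{201 + 0} = \sqrt{201}$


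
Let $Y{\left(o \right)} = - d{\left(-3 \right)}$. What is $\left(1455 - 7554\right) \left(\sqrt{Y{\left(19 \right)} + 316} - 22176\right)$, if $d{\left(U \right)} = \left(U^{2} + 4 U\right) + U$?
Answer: $135251424 - 6099 \sqrt{322} \approx 1.3514 \cdot 10^{8}$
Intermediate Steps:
$d{\left(U \right)} = U^{2} + 5 U$
$Y{\left(o \right)} = 6$ ($Y{\left(o \right)} = - \left(-3\right) \left(5 - 3\right) = - \left(-3\right) 2 = \left(-1\right) \left(-6\right) = 6$)
$\left(1455 - 7554\right) \left(\sqrt{Y{\left(19 \right)} + 316} - 22176\right) = \left(1455 - 7554\right) \left(\sqrt{6 + 316} - 22176\right) = - 6099 \left(\sqrt{322} - 22176\right) = - 6099 \left(-22176 + \sqrt{322}\right) = 135251424 - 6099 \sqrt{322}$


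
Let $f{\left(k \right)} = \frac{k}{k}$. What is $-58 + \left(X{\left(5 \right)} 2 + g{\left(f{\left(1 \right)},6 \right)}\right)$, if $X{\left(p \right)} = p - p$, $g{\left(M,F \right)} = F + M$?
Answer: $-51$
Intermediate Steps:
$f{\left(k \right)} = 1$
$X{\left(p \right)} = 0$
$-58 + \left(X{\left(5 \right)} 2 + g{\left(f{\left(1 \right)},6 \right)}\right) = -58 + \left(0 \cdot 2 + \left(6 + 1\right)\right) = -58 + \left(0 + 7\right) = -58 + 7 = -51$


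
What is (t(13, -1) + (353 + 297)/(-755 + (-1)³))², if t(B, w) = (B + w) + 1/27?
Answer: 17850625/142884 ≈ 124.93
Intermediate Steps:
t(B, w) = 1/27 + B + w (t(B, w) = (B + w) + 1/27 = 1/27 + B + w)
(t(13, -1) + (353 + 297)/(-755 + (-1)³))² = ((1/27 + 13 - 1) + (353 + 297)/(-755 + (-1)³))² = (325/27 + 650/(-755 - 1))² = (325/27 + 650/(-756))² = (325/27 + 650*(-1/756))² = (325/27 - 325/378)² = (4225/378)² = 17850625/142884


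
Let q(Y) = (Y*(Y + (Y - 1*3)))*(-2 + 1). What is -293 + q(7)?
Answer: -370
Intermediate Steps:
q(Y) = -Y*(-3 + 2*Y) (q(Y) = (Y*(Y + (Y - 3)))*(-1) = (Y*(Y + (-3 + Y)))*(-1) = (Y*(-3 + 2*Y))*(-1) = -Y*(-3 + 2*Y))
-293 + q(7) = -293 + 7*(3 - 2*7) = -293 + 7*(3 - 14) = -293 + 7*(-11) = -293 - 77 = -370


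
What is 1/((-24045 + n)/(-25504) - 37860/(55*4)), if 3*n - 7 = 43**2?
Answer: -841632/144064147 ≈ -0.0058421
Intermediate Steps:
n = 1856/3 (n = 7/3 + (1/3)*43**2 = 7/3 + (1/3)*1849 = 7/3 + 1849/3 = 1856/3 ≈ 618.67)
1/((-24045 + n)/(-25504) - 37860/(55*4)) = 1/((-24045 + 1856/3)/(-25504) - 37860/(55*4)) = 1/(-70279/3*(-1/25504) - 37860/220) = 1/(70279/76512 - 37860*1/220) = 1/(70279/76512 - 1893/11) = 1/(-144064147/841632) = -841632/144064147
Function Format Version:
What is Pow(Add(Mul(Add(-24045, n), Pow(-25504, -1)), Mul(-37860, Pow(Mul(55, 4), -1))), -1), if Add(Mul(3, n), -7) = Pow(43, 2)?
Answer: Rational(-841632, 144064147) ≈ -0.0058421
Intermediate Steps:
n = Rational(1856, 3) (n = Add(Rational(7, 3), Mul(Rational(1, 3), Pow(43, 2))) = Add(Rational(7, 3), Mul(Rational(1, 3), 1849)) = Add(Rational(7, 3), Rational(1849, 3)) = Rational(1856, 3) ≈ 618.67)
Pow(Add(Mul(Add(-24045, n), Pow(-25504, -1)), Mul(-37860, Pow(Mul(55, 4), -1))), -1) = Pow(Add(Mul(Add(-24045, Rational(1856, 3)), Pow(-25504, -1)), Mul(-37860, Pow(Mul(55, 4), -1))), -1) = Pow(Add(Mul(Rational(-70279, 3), Rational(-1, 25504)), Mul(-37860, Pow(220, -1))), -1) = Pow(Add(Rational(70279, 76512), Mul(-37860, Rational(1, 220))), -1) = Pow(Add(Rational(70279, 76512), Rational(-1893, 11)), -1) = Pow(Rational(-144064147, 841632), -1) = Rational(-841632, 144064147)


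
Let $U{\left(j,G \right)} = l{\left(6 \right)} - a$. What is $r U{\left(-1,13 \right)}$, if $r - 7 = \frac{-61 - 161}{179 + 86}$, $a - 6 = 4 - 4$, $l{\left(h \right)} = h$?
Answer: $0$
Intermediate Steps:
$a = 6$ ($a = 6 + \left(4 - 4\right) = 6 + 0 = 6$)
$r = \frac{1633}{265}$ ($r = 7 + \frac{-61 - 161}{179 + 86} = 7 - \frac{222}{265} = \frac{1633}{265} \approx 6.1623$)
$U{\left(j,G \right)} = 0$ ($U{\left(j,G \right)} = 6 - 6 = 0$)
$r U{\left(-1,13 \right)} = \frac{1633}{265} \cdot 0 = 0$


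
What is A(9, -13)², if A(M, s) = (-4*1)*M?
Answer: 1296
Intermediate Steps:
A(M, s) = -4*M
A(9, -13)² = (-4*9)² = (-36)² = 1296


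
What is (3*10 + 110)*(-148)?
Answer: -20720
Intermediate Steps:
(3*10 + 110)*(-148) = (30 + 110)*(-148) = 140*(-148) = -20720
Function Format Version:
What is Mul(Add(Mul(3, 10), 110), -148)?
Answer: -20720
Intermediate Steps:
Mul(Add(Mul(3, 10), 110), -148) = Mul(Add(30, 110), -148) = Mul(140, -148) = -20720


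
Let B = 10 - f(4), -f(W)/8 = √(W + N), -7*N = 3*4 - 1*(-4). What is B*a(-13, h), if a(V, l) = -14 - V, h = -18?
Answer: -10 - 16*√21/7 ≈ -20.474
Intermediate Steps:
N = -16/7 (N = -(3*4 - 1*(-4))/7 = -(12 + 4)/7 = -⅐*16 = -16/7 ≈ -2.2857)
f(W) = -8*√(-16/7 + W) (f(W) = -8*√(W - 16/7) = -8*√(-16/7 + W))
B = 10 + 16*√21/7 (B = 10 - (-8)*√(-112 + 49*4)/7 = 10 - (-8)*√(-112 + 196)/7 = 10 - (-8)*√84/7 = 10 - (-8)*2*√21/7 = 10 - (-16)*√21/7 = 10 + 16*√21/7 ≈ 20.474)
B*a(-13, h) = (10 + 16*√21/7)*(-14 - 1*(-13)) = (10 + 16*√21/7)*(-14 + 13) = (10 + 16*√21/7)*(-1) = -10 - 16*√21/7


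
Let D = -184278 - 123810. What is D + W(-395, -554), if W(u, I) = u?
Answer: -308483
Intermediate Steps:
D = -308088
D + W(-395, -554) = -308088 - 395 = -308483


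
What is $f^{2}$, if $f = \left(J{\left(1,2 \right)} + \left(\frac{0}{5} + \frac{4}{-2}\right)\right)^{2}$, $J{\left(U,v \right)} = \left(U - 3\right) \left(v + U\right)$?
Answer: $4096$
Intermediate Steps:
$J{\left(U,v \right)} = \left(-3 + U\right) \left(U + v\right)$
$f = 64$ ($f = \left(\left(1^{2} - 3 - 6 + 1 \cdot 2\right) + \left(\frac{0}{5} + \frac{4}{-2}\right)\right)^{2} = \left(\left(1 - 3 - 6 + 2\right) + \left(0 \cdot \frac{1}{5} + 4 \left(- \frac{1}{2}\right)\right)\right)^{2} = \left(-6 + \left(0 - 2\right)\right)^{2} = \left(-6 - 2\right)^{2} = \left(-8\right)^{2} = 64$)
$f^{2} = 64^{2} = 4096$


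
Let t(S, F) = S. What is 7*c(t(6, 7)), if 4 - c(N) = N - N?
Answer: 28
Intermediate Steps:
c(N) = 4 (c(N) = 4 - (N - N) = 4 - 1*0 = 4 + 0 = 4)
7*c(t(6, 7)) = 7*4 = 28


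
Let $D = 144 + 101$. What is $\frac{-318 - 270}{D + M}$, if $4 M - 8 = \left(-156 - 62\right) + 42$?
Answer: $- \frac{84}{29} \approx -2.8966$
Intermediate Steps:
$M = -42$ ($M = 2 + \frac{\left(-156 - 62\right) + 42}{4} = 2 + \frac{-218 + 42}{4} = 2 + \frac{1}{4} \left(-176\right) = 2 - 44 = -42$)
$D = 245$
$\frac{-318 - 270}{D + M} = \frac{-318 - 270}{245 - 42} = - \frac{588}{203} = \left(-588\right) \frac{1}{203} = - \frac{84}{29}$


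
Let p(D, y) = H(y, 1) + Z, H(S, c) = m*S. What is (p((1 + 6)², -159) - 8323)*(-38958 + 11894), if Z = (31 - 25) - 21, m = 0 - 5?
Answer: 204143752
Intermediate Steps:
m = -5
Z = -15 (Z = 6 - 21 = -15)
H(S, c) = -5*S
p(D, y) = -15 - 5*y (p(D, y) = -5*y - 15 = -15 - 5*y)
(p((1 + 6)², -159) - 8323)*(-38958 + 11894) = ((-15 - 5*(-159)) - 8323)*(-38958 + 11894) = ((-15 + 795) - 8323)*(-27064) = (780 - 8323)*(-27064) = -7543*(-27064) = 204143752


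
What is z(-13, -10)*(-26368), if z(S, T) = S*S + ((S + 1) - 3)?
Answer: -4060672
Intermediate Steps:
z(S, T) = -2 + S + S**2 (z(S, T) = S**2 + ((1 + S) - 3) = S**2 + (-2 + S) = -2 + S + S**2)
z(-13, -10)*(-26368) = (-2 - 13 + (-13)**2)*(-26368) = (-2 - 13 + 169)*(-26368) = 154*(-26368) = -4060672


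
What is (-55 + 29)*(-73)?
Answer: 1898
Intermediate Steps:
(-55 + 29)*(-73) = -26*(-73) = 1898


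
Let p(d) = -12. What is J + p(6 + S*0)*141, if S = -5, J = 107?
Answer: -1585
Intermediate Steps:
J + p(6 + S*0)*141 = 107 - 12*141 = 107 - 1692 = -1585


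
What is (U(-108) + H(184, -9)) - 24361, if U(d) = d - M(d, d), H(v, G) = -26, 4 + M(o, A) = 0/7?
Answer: -24491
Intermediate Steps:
M(o, A) = -4 (M(o, A) = -4 + 0/7 = -4 + 0*(⅐) = -4 + 0 = -4)
U(d) = 4 + d (U(d) = d - 1*(-4) = d + 4 = 4 + d)
(U(-108) + H(184, -9)) - 24361 = ((4 - 108) - 26) - 24361 = (-104 - 26) - 24361 = -130 - 24361 = -24491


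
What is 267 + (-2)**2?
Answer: 271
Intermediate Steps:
267 + (-2)**2 = 267 + 4 = 271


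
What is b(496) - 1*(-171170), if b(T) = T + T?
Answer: 172162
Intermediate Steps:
b(T) = 2*T
b(496) - 1*(-171170) = 2*496 - 1*(-171170) = 992 + 171170 = 172162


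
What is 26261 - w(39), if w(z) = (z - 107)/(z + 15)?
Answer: 709081/27 ≈ 26262.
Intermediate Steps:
w(z) = (-107 + z)/(15 + z)
26261 - w(39) = 26261 - (-107 + 39)/(15 + 39) = 26261 - (-68)/54 = 26261 - 1*(-34/27) = 26261 + 34/27 = 709081/27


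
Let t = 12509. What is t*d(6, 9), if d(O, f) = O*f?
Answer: 675486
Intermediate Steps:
t*d(6, 9) = 12509*(6*9) = 12509*54 = 675486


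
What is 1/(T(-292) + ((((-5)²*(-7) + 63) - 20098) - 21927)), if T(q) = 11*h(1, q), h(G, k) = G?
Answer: -1/42126 ≈ -2.3738e-5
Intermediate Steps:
T(q) = 11 (T(q) = 11*1 = 11)
1/(T(-292) + ((((-5)²*(-7) + 63) - 20098) - 21927)) = 1/(11 + ((((-5)²*(-7) + 63) - 20098) - 21927)) = 1/(11 + (((25*(-7) + 63) - 20098) - 21927)) = 1/(11 + (((-175 + 63) - 20098) - 21927)) = 1/(11 + ((-112 - 20098) - 21927)) = 1/(11 + (-20210 - 21927)) = 1/(11 - 42137) = 1/(-42126) = -1/42126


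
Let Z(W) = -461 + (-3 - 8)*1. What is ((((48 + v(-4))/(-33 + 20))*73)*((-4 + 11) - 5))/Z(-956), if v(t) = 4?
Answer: 73/59 ≈ 1.2373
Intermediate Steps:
Z(W) = -472 (Z(W) = -461 - 11*1 = -461 - 11 = -472)
((((48 + v(-4))/(-33 + 20))*73)*((-4 + 11) - 5))/Z(-956) = ((((48 + 4)/(-33 + 20))*73)*((-4 + 11) - 5))/(-472) = (((52/(-13))*73)*(7 - 5))*(-1/472) = (((52*(-1/13))*73)*2)*(-1/472) = (-4*73*2)*(-1/472) = -292*2*(-1/472) = -584*(-1/472) = 73/59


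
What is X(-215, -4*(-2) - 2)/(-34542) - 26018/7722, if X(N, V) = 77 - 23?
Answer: -24975854/7409259 ≈ -3.3709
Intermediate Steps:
X(N, V) = 54
X(-215, -4*(-2) - 2)/(-34542) - 26018/7722 = 54/(-34542) - 26018/7722 = 54*(-1/34542) - 26018*1/7722 = -3/1919 - 13009/3861 = -24975854/7409259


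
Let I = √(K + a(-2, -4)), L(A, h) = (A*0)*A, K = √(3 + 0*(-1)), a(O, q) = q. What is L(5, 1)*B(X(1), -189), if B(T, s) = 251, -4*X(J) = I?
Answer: 0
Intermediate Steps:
K = √3 (K = √(3 + 0) = √3 ≈ 1.7320)
L(A, h) = 0 (L(A, h) = 0*A = 0)
I = √(-4 + √3) (I = √(√3 - 4) = √(-4 + √3) ≈ 1.506*I)
X(J) = -√(-4 + √3)/4
L(5, 1)*B(X(1), -189) = 0*251 = 0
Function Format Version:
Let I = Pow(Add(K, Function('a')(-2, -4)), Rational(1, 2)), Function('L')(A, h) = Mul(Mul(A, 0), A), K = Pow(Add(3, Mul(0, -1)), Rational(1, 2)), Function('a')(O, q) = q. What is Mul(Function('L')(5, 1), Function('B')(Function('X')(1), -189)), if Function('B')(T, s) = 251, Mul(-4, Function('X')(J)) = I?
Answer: 0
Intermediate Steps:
K = Pow(3, Rational(1, 2)) (K = Pow(Add(3, 0), Rational(1, 2)) = Pow(3, Rational(1, 2)) ≈ 1.7320)
Function('L')(A, h) = 0 (Function('L')(A, h) = Mul(0, A) = 0)
I = Pow(Add(-4, Pow(3, Rational(1, 2))), Rational(1, 2)) (I = Pow(Add(Pow(3, Rational(1, 2)), -4), Rational(1, 2)) = Pow(Add(-4, Pow(3, Rational(1, 2))), Rational(1, 2)) ≈ Mul(1.5060, I))
Function('X')(J) = Mul(Rational(-1, 4), Pow(Add(-4, Pow(3, Rational(1, 2))), Rational(1, 2)))
Mul(Function('L')(5, 1), Function('B')(Function('X')(1), -189)) = Mul(0, 251) = 0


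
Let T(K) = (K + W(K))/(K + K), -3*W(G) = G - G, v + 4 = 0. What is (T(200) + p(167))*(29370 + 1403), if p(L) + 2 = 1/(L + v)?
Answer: -14986451/326 ≈ -45971.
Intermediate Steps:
v = -4 (v = -4 + 0 = -4)
W(G) = 0 (W(G) = -(G - G)/3 = -⅓*0 = 0)
p(L) = -2 + 1/(-4 + L) (p(L) = -2 + 1/(L - 4) = -2 + 1/(-4 + L))
T(K) = ½ (T(K) = (K + 0)/(K + K) = K/((2*K)) = K*(1/(2*K)) = ½)
(T(200) + p(167))*(29370 + 1403) = (½ + (9 - 2*167)/(-4 + 167))*(29370 + 1403) = (½ + (9 - 334)/163)*30773 = (½ + (1/163)*(-325))*30773 = (½ - 325/163)*30773 = -487/326*30773 = -14986451/326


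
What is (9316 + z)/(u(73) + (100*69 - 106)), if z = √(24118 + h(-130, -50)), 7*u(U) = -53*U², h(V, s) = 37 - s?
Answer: -65212/234879 - 7*√24205/234879 ≈ -0.28228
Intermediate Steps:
u(U) = -53*U²/7 (u(U) = (-53*U²)/7 = -53*U²/7)
z = √24205 (z = √(24118 + (37 - 1*(-50))) = √(24118 + (37 + 50)) = √(24118 + 87) = √24205 ≈ 155.58)
(9316 + z)/(u(73) + (100*69 - 106)) = (9316 + √24205)/(-53/7*73² + (100*69 - 106)) = (9316 + √24205)/(-53/7*5329 + (6900 - 106)) = (9316 + √24205)/(-282437/7 + 6794) = (9316 + √24205)/(-234879/7) = (9316 + √24205)*(-7/234879) = -65212/234879 - 7*√24205/234879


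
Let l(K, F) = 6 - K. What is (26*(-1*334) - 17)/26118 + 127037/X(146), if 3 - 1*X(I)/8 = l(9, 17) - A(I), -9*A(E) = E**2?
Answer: -15670788295/2221283664 ≈ -7.0548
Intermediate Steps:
A(E) = -E**2/9
X(I) = 48 - 8*I**2/9 (X(I) = 24 - 8*((6 - 1*9) - (-1)*I**2/9) = 24 - 8*((6 - 9) + I**2/9) = 24 - 8*(-3 + I**2/9) = 24 + (24 - 8*I**2/9) = 48 - 8*I**2/9)
(26*(-1*334) - 17)/26118 + 127037/X(146) = (26*(-1*334) - 17)/26118 + 127037/(48 - 8/9*146**2) = (26*(-334) - 17)*(1/26118) + 127037/(48 - 8/9*21316) = (-8684 - 17)*(1/26118) + 127037/(48 - 170528/9) = -8701*1/26118 + 127037/(-170096/9) = -8701/26118 + 127037*(-9/170096) = -8701/26118 - 1143333/170096 = -15670788295/2221283664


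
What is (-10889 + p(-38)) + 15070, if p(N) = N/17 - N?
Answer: 71685/17 ≈ 4216.8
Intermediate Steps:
p(N) = -16*N/17 (p(N) = N*(1/17) - N = N/17 - N = -16*N/17)
(-10889 + p(-38)) + 15070 = (-10889 - 16/17*(-38)) + 15070 = (-10889 + 608/17) + 15070 = -184505/17 + 15070 = 71685/17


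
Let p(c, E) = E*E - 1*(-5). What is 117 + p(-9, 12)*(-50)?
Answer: -7333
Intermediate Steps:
p(c, E) = 5 + E² (p(c, E) = E² + 5 = 5 + E²)
117 + p(-9, 12)*(-50) = 117 + (5 + 12²)*(-50) = 117 + (5 + 144)*(-50) = 117 + 149*(-50) = 117 - 7450 = -7333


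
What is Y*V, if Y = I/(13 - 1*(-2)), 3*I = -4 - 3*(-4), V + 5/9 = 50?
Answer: 712/81 ≈ 8.7901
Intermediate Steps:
V = 445/9 (V = -5/9 + 50 = 445/9 ≈ 49.444)
I = 8/3 (I = (-4 - 3*(-4))/3 = (-4 + 12)/3 = (1/3)*8 = 8/3 ≈ 2.6667)
Y = 8/45 (Y = 8/(3*(13 - 1*(-2))) = 8/(3*(13 + 2)) = (8/3)/15 = (8/3)*(1/15) = 8/45 ≈ 0.17778)
Y*V = (8/45)*(445/9) = 712/81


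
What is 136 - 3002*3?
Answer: -8870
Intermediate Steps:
136 - 3002*3 = 136 - 158*57 = 136 - 9006 = -8870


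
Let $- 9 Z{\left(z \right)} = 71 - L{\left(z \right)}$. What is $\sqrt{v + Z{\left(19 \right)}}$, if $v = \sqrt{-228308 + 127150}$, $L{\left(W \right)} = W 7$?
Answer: $\frac{\sqrt{62 + 9 i \sqrt{101158}}}{3} \approx 12.748 + 12.475 i$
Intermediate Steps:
$L{\left(W \right)} = 7 W$
$v = i \sqrt{101158}$ ($v = \sqrt{-101158} = i \sqrt{101158} \approx 318.05 i$)
$Z{\left(z \right)} = - \frac{71}{9} + \frac{7 z}{9}$ ($Z{\left(z \right)} = - \frac{71 - 7 z}{9} = - \frac{71}{9} + \frac{7 z}{9}$)
$\sqrt{v + Z{\left(19 \right)}} = \sqrt{i \sqrt{101158} + \left(- \frac{71}{9} + \frac{7}{9} \cdot 19\right)} = \sqrt{i \sqrt{101158} + \left(- \frac{71}{9} + \frac{133}{9}\right)} = \sqrt{i \sqrt{101158} + \frac{62}{9}} = \sqrt{\frac{62}{9} + i \sqrt{101158}}$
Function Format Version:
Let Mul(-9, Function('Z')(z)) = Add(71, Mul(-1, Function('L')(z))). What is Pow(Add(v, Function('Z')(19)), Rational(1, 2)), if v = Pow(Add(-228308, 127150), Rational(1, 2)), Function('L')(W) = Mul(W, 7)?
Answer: Mul(Rational(1, 3), Pow(Add(62, Mul(9, I, Pow(101158, Rational(1, 2)))), Rational(1, 2))) ≈ Add(12.748, Mul(12.475, I))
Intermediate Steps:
Function('L')(W) = Mul(7, W)
v = Mul(I, Pow(101158, Rational(1, 2))) (v = Pow(-101158, Rational(1, 2)) = Mul(I, Pow(101158, Rational(1, 2))) ≈ Mul(318.05, I))
Function('Z')(z) = Add(Rational(-71, 9), Mul(Rational(7, 9), z)) (Function('Z')(z) = Mul(Rational(-1, 9), Add(71, Mul(-1, Mul(7, z)))) = Mul(Rational(-1, 9), Add(71, Mul(-7, z))) = Add(Rational(-71, 9), Mul(Rational(7, 9), z)))
Pow(Add(v, Function('Z')(19)), Rational(1, 2)) = Pow(Add(Mul(I, Pow(101158, Rational(1, 2))), Add(Rational(-71, 9), Mul(Rational(7, 9), 19))), Rational(1, 2)) = Pow(Add(Mul(I, Pow(101158, Rational(1, 2))), Add(Rational(-71, 9), Rational(133, 9))), Rational(1, 2)) = Pow(Add(Mul(I, Pow(101158, Rational(1, 2))), Rational(62, 9)), Rational(1, 2)) = Pow(Add(Rational(62, 9), Mul(I, Pow(101158, Rational(1, 2)))), Rational(1, 2))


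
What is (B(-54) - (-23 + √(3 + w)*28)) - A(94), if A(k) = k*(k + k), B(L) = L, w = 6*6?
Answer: -17703 - 28*√39 ≈ -17878.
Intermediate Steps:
w = 36
A(k) = 2*k² (A(k) = k*(2*k) = 2*k²)
(B(-54) - (-23 + √(3 + w)*28)) - A(94) = (-54 - (-23 + √(3 + 36)*28)) - 2*94² = (-54 - (-23 + √39*28)) - 2*8836 = (-54 - (-23 + 28*√39)) - 1*17672 = (-54 + (23 - 28*√39)) - 17672 = (-31 - 28*√39) - 17672 = -17703 - 28*√39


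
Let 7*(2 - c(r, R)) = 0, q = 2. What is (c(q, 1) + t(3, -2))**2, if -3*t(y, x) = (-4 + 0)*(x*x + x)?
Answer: 196/9 ≈ 21.778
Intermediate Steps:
c(r, R) = 2 (c(r, R) = 2 - 1/7*0 = 2 + 0 = 2)
t(y, x) = 4*x/3 + 4*x**2/3 (t(y, x) = -(-4 + 0)*(x*x + x)/3 = -(-4)*(x**2 + x)/3 = -(-4)*(x + x**2)/3 = -(-4*x - 4*x**2)/3 = 4*x/3 + 4*x**2/3)
(c(q, 1) + t(3, -2))**2 = (2 + (4/3)*(-2)*(1 - 2))**2 = (2 + (4/3)*(-2)*(-1))**2 = (2 + 8/3)**2 = (14/3)**2 = 196/9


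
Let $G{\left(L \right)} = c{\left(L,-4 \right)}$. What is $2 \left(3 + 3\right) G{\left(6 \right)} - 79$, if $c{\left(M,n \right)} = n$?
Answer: $-127$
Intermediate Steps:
$G{\left(L \right)} = -4$
$2 \left(3 + 3\right) G{\left(6 \right)} - 79 = 2 \left(3 + 3\right) \left(-4\right) - 79 = 2 \cdot 6 \left(-4\right) - 79 = 12 \left(-4\right) - 79 = -48 - 79 = -127$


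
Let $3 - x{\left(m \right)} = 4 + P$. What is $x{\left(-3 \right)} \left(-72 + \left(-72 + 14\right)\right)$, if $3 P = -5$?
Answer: $- \frac{260}{3} \approx -86.667$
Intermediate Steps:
$P = - \frac{5}{3}$ ($P = \frac{1}{3} \left(-5\right) = - \frac{5}{3} \approx -1.6667$)
$x{\left(m \right)} = \frac{2}{3}$ ($x{\left(m \right)} = 3 - \left(4 - \frac{5}{3}\right) = 3 - \frac{7}{3} = \frac{2}{3}$)
$x{\left(-3 \right)} \left(-72 + \left(-72 + 14\right)\right) = \frac{2 \left(-72 + \left(-72 + 14\right)\right)}{3} = \frac{2 \left(-72 - 58\right)}{3} = \frac{2}{3} \left(-130\right) = - \frac{260}{3}$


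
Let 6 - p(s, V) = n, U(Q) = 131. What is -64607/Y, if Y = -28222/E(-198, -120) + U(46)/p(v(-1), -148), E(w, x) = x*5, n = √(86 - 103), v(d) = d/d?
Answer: -19065842274300/18752614613 + 761716530000*I*√17/18752614613 ≈ -1016.7 + 167.48*I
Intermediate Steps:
v(d) = 1
n = I*√17 (n = √(-17) = I*√17 ≈ 4.1231*I)
p(s, V) = 6 - I*√17
E(w, x) = 5*x
Y = 14111/300 + 131/(6 - I*√17) (Y = -28222/(5*(-120)) + 131/(6 - I*√17) = -28222/(-600) + 131/(6 - I*√17) = -28222*(-1/600) + 131/(6 - I*√17) = 14111/300 + 131/(6 - I*√17) ≈ 61.867 + 10.191*I)
-64607/Y = -64607/(983683/15900 + 131*I*√17/53)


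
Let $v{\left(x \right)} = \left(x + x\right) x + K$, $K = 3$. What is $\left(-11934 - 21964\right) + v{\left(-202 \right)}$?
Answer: $47713$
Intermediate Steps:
$v{\left(x \right)} = 3 + 2 x^{2}$ ($v{\left(x \right)} = \left(x + x\right) x + 3 = 2 x x + 3 = 2 x^{2} + 3 = 3 + 2 x^{2}$)
$\left(-11934 - 21964\right) + v{\left(-202 \right)} = \left(-11934 - 21964\right) + \left(3 + 2 \left(-202\right)^{2}\right) = -33898 + \left(3 + 2 \cdot 40804\right) = -33898 + \left(3 + 81608\right) = -33898 + 81611 = 47713$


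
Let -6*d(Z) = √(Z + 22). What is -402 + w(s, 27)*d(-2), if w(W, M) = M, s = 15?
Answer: -402 - 9*√5 ≈ -422.12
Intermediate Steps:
d(Z) = -√(22 + Z)/6 (d(Z) = -√(Z + 22)/6 = -√(22 + Z)/6)
-402 + w(s, 27)*d(-2) = -402 + 27*(-√(22 - 2)/6) = -402 + 27*(-√5/3) = -402 - 9*√5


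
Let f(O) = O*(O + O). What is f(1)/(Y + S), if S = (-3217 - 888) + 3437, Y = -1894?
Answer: -1/1281 ≈ -0.00078064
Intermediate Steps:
f(O) = 2*O² (f(O) = O*(2*O) = 2*O²)
S = -668 (S = -4105 + 3437 = -668)
f(1)/(Y + S) = (2*1²)/(-1894 - 668) = (2*1)/(-2562) = -1/2562*2 = -1/1281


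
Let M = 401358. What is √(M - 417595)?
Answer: I*√16237 ≈ 127.42*I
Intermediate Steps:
√(M - 417595) = √(401358 - 417595) = √(-16237) = I*√16237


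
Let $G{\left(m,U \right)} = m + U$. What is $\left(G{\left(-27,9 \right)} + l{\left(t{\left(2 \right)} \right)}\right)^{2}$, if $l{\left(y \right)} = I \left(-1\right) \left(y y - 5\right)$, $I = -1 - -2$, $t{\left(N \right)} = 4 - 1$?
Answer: $484$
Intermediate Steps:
$t{\left(N \right)} = 3$ ($t{\left(N \right)} = 4 - 1 = 3$)
$G{\left(m,U \right)} = U + m$
$I = 1$ ($I = -1 + 2 = 1$)
$l{\left(y \right)} = 5 - y^{2}$ ($l{\left(y \right)} = 1 \left(-1\right) \left(y y - 5\right) = - (y^{2} - 5) = - (-5 + y^{2}) = 5 - y^{2}$)
$\left(G{\left(-27,9 \right)} + l{\left(t{\left(2 \right)} \right)}\right)^{2} = \left(\left(9 - 27\right) + \left(5 - 3^{2}\right)\right)^{2} = \left(-18 + \left(5 - 9\right)\right)^{2} = \left(-18 - 4\right)^{2} = \left(-22\right)^{2} = 484$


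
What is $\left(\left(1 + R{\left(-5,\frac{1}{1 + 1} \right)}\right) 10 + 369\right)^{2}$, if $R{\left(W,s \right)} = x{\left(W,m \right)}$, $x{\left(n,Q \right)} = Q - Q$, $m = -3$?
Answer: $143641$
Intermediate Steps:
$x{\left(n,Q \right)} = 0$
$R{\left(W,s \right)} = 0$
$\left(\left(1 + R{\left(-5,\frac{1}{1 + 1} \right)}\right) 10 + 369\right)^{2} = \left(\left(1 + 0\right) 10 + 369\right)^{2} = \left(1 \cdot 10 + 369\right)^{2} = \left(10 + 369\right)^{2} = 379^{2} = 143641$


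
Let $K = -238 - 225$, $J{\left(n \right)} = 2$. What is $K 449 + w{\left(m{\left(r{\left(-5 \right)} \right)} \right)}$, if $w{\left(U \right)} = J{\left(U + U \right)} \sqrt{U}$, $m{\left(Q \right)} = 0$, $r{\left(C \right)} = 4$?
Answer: $-207887$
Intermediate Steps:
$w{\left(U \right)} = 2 \sqrt{U}$
$K = -463$
$K 449 + w{\left(m{\left(r{\left(-5 \right)} \right)} \right)} = \left(-463\right) 449 + 2 \sqrt{0} = -207887 + 2 \cdot 0 = -207887 + 0 = -207887$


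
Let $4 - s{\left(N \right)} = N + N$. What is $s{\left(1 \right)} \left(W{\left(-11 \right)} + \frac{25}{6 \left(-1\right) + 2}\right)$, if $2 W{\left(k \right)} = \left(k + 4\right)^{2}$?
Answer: $\frac{73}{2} \approx 36.5$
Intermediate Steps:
$W{\left(k \right)} = \frac{\left(4 + k\right)^{2}}{2}$ ($W{\left(k \right)} = \frac{\left(k + 4\right)^{2}}{2} = \frac{\left(4 + k\right)^{2}}{2}$)
$s{\left(N \right)} = 4 - 2 N$ ($s{\left(N \right)} = 4 - \left(N + N\right) = 4 - 2 N$)
$s{\left(1 \right)} \left(W{\left(-11 \right)} + \frac{25}{6 \left(-1\right) + 2}\right) = \left(4 - 2\right) \left(\frac{\left(4 - 11\right)^{2}}{2} + \frac{25}{6 \left(-1\right) + 2}\right) = \left(4 - 2\right) \left(\frac{\left(-7\right)^{2}}{2} + \frac{25}{-6 + 2}\right) = 2 \left(\frac{1}{2} \cdot 49 + \frac{25}{-4}\right) = 2 \left(\frac{49}{2} + 25 \left(- \frac{1}{4}\right)\right) = 2 \left(\frac{49}{2} - \frac{25}{4}\right) = 2 \cdot \frac{73}{4} = \frac{73}{2}$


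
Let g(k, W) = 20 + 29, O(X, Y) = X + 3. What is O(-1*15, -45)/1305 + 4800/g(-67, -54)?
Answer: 2087804/21315 ≈ 97.950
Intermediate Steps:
O(X, Y) = 3 + X
g(k, W) = 49
O(-1*15, -45)/1305 + 4800/g(-67, -54) = (3 - 1*15)/1305 + 4800/49 = (3 - 15)*(1/1305) + 4800*(1/49) = -12*1/1305 + 4800/49 = -4/435 + 4800/49 = 2087804/21315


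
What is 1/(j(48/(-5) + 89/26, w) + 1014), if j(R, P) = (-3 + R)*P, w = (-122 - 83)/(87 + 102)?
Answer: 4914/5031709 ≈ 0.00097661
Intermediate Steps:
w = -205/189 ≈ -1.0847
j(R, P) = P*(-3 + R)
1/(j(48/(-5) + 89/26, w) + 1014) = 1/(-205*(-3 + (48/(-5) + 89/26))/189 + 1014) = 1/(-205*(-3 + (48*(-1/5) + 89*(1/26)))/189 + 1014) = 1/(-205*(-3 + (-48/5 + 89/26))/189 + 1014) = 1/(-205*(-3 - 803/130)/189 + 1014) = 1/(-205/189*(-1193/130) + 1014) = 1/(48913/4914 + 1014) = 1/(5031709/4914) = 4914/5031709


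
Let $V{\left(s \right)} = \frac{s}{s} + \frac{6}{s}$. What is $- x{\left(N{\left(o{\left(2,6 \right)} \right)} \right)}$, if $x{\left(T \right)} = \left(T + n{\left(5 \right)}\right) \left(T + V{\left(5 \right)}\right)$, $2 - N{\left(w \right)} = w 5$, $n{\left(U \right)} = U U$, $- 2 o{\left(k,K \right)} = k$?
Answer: $- \frac{1472}{5} \approx -294.4$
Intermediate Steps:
$o{\left(k,K \right)} = - \frac{k}{2}$
$n{\left(U \right)} = U^{2}$
$V{\left(s \right)} = 1 + \frac{6}{s}$
$N{\left(w \right)} = 2 - 5 w$ ($N{\left(w \right)} = 2 - w 5 = 2 - 5 w$)
$x{\left(T \right)} = \left(25 + T\right) \left(\frac{11}{5} + T\right)$ ($x{\left(T \right)} = \left(T + 5^{2}\right) \left(T + \frac{6 + 5}{5}\right) = \left(T + 25\right) \left(T + \frac{1}{5} \cdot 11\right) = \left(25 + T\right) \left(T + \frac{11}{5}\right) = \left(25 + T\right) \left(\frac{11}{5} + T\right)$)
$- x{\left(N{\left(o{\left(2,6 \right)} \right)} \right)} = - (55 + \left(2 - 5 \left(\left(- \frac{1}{2}\right) 2\right)\right)^{2} + \frac{136 \left(2 - 5 \left(\left(- \frac{1}{2}\right) 2\right)\right)}{5}) = - (55 + \left(2 - -5\right)^{2} + \frac{136 \left(2 - -5\right)}{5}) = - (55 + \left(2 + 5\right)^{2} + \frac{136 \left(2 + 5\right)}{5}) = - (55 + 7^{2} + \frac{136}{5} \cdot 7) = - (55 + 49 + \frac{952}{5}) = \left(-1\right) \frac{1472}{5} = - \frac{1472}{5}$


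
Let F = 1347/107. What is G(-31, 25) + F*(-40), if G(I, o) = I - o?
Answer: -59872/107 ≈ -559.55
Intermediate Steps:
F = 1347/107 (F = 1347*(1/107) = 1347/107 ≈ 12.589)
G(-31, 25) + F*(-40) = (-31 - 1*25) + (1347/107)*(-40) = (-31 - 25) - 53880/107 = -56 - 53880/107 = -59872/107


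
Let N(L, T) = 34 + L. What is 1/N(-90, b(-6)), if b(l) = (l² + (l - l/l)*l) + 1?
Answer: -1/56 ≈ -0.017857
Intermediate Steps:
b(l) = 1 + l² + l*(-1 + l) (b(l) = (l² + (l - 1*1)*l) + 1 = (l² + (l - 1)*l) + 1 = (l² + (-1 + l)*l) + 1 = (l² + l*(-1 + l)) + 1 = 1 + l² + l*(-1 + l))
1/N(-90, b(-6)) = 1/(34 - 90) = 1/(-56) = -1/56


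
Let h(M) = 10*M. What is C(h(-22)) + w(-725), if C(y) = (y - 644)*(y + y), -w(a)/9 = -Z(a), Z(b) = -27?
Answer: 379917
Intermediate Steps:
w(a) = -243 (w(a) = -(-9)*(-27) = -9*27 = -243)
C(y) = 2*y*(-644 + y) (C(y) = (-644 + y)*(2*y) = 2*y*(-644 + y))
C(h(-22)) + w(-725) = 2*(10*(-22))*(-644 + 10*(-22)) - 243 = 2*(-220)*(-644 - 220) - 243 = 2*(-220)*(-864) - 243 = 380160 - 243 = 379917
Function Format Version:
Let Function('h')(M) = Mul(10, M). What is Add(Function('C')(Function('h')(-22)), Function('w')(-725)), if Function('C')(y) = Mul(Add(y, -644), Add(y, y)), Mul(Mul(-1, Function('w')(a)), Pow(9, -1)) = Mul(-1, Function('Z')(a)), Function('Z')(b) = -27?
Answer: 379917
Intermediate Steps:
Function('w')(a) = -243 (Function('w')(a) = Mul(-9, Mul(-1, -27)) = Mul(-9, 27) = -243)
Function('C')(y) = Mul(2, y, Add(-644, y)) (Function('C')(y) = Mul(Add(-644, y), Mul(2, y)) = Mul(2, y, Add(-644, y)))
Add(Function('C')(Function('h')(-22)), Function('w')(-725)) = Add(Mul(2, Mul(10, -22), Add(-644, Mul(10, -22))), -243) = Add(Mul(2, -220, Add(-644, -220)), -243) = Add(Mul(2, -220, -864), -243) = Add(380160, -243) = 379917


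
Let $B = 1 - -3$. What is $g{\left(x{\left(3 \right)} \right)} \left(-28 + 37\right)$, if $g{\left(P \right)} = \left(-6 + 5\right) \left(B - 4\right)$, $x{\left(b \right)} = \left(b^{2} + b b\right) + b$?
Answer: $0$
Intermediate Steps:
$B = 4$ ($B = 1 + 3 = 4$)
$x{\left(b \right)} = b + 2 b^{2}$ ($x{\left(b \right)} = \left(b^{2} + b^{2}\right) + b = 2 b^{2} + b = b + 2 b^{2}$)
$g{\left(P \right)} = 0$ ($g{\left(P \right)} = \left(-6 + 5\right) \left(4 - 4\right) = \left(-1\right) 0 = 0$)
$g{\left(x{\left(3 \right)} \right)} \left(-28 + 37\right) = 0 \left(-28 + 37\right) = 0 \cdot 9 = 0$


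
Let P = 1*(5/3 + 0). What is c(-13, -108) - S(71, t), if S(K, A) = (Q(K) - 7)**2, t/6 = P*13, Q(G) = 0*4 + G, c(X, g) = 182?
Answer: -3914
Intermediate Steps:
P = 5/3 (P = 1*(5*(1/3) + 0) = 1*(5/3 + 0) = 1*(5/3) = 5/3 ≈ 1.6667)
Q(G) = G (Q(G) = 0 + G = G)
t = 130 (t = 6*((5/3)*13) = 6*(65/3) = 130)
S(K, A) = (-7 + K)**2 (S(K, A) = (K - 7)**2 = (-7 + K)**2)
c(-13, -108) - S(71, t) = 182 - (-7 + 71)**2 = 182 - 1*64**2 = 182 - 1*4096 = 182 - 4096 = -3914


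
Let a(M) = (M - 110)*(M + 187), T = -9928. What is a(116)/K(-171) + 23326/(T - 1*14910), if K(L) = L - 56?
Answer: -25225243/2819113 ≈ -8.9479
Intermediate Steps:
a(M) = (-110 + M)*(187 + M)
K(L) = -56 + L
a(116)/K(-171) + 23326/(T - 1*14910) = (-20570 + 116**2 + 77*116)/(-56 - 171) + 23326/(-9928 - 1*14910) = (-20570 + 13456 + 8932)/(-227) + 23326/(-9928 - 14910) = 1818*(-1/227) + 23326/(-24838) = -1818/227 + 23326*(-1/24838) = -1818/227 - 11663/12419 = -25225243/2819113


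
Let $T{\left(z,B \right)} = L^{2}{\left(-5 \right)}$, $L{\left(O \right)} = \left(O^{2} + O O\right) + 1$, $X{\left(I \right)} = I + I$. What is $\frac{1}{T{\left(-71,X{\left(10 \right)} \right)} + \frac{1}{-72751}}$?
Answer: $\frac{72751}{189225350} \approx 0.00038447$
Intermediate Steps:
$X{\left(I \right)} = 2 I$
$L{\left(O \right)} = 1 + 2 O^{2}$ ($L{\left(O \right)} = \left(O^{2} + O^{2}\right) + 1 = 2 O^{2} + 1 = 1 + 2 O^{2}$)
$T{\left(z,B \right)} = 2601$ ($T{\left(z,B \right)} = \left(1 + 2 \left(-5\right)^{2}\right)^{2} = \left(1 + 2 \cdot 25\right)^{2} = \left(1 + 50\right)^{2} = 51^{2} = 2601$)
$\frac{1}{T{\left(-71,X{\left(10 \right)} \right)} + \frac{1}{-72751}} = \frac{1}{2601 + \frac{1}{-72751}} = \frac{1}{2601 - \frac{1}{72751}} = \frac{1}{\frac{189225350}{72751}} = \frac{72751}{189225350}$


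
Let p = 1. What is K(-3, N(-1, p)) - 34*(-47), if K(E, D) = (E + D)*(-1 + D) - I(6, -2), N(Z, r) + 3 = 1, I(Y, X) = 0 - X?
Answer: 1611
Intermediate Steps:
I(Y, X) = -X
N(Z, r) = -2 (N(Z, r) = -3 + 1 = -2)
K(E, D) = -2 + (-1 + D)*(D + E) (K(E, D) = (E + D)*(-1 + D) - (-1)*(-2) = (D + E)*(-1 + D) - 1*2 = (-1 + D)*(D + E) - 2 = -2 + (-1 + D)*(D + E))
K(-3, N(-1, p)) - 34*(-47) = (-2 + (-2)**2 - 1*(-2) - 1*(-3) - 2*(-3)) - 34*(-47) = (-2 + 4 + 2 + 3 + 6) + 1598 = 13 + 1598 = 1611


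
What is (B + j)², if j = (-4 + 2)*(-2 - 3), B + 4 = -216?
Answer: 44100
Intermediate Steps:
B = -220 (B = -4 - 216 = -220)
j = 10 (j = -2*(-5) = 10)
(B + j)² = (-220 + 10)² = (-210)² = 44100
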